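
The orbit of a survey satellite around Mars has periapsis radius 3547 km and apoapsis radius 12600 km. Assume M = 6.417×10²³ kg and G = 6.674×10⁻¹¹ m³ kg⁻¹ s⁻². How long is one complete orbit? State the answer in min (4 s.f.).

μ = GM = 6.674×10⁻¹¹ × 6.417×10²³ = 4.283×10¹³ m³/s².
Semi-major axis a = (r_p + r_a)/2 = (3547.0 + 12600)/2 = 8073.5 km = 8.074×10⁶ m.
By Kepler's third law T = 2π√(a³/μ) = 2π × 3.505×10³ = 2.202×10⁴ s.
= 367.1 min.

T ≈ 367.1 min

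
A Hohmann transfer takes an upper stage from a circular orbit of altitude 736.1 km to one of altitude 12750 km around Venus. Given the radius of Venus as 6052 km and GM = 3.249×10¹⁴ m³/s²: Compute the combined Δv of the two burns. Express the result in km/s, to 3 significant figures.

r₁ = 6052 + 736.1 = 6788.1 km = 6.7881×10⁶ m.
r₂ = 6052 + 12750 = 18802 km = 1.8802×10⁷ m.
Transfer ellipse a_t = (r₁ + r₂)/2 = 1.280×10⁷ m.
At r₁: circular v_c1 = √(μ/r₁) = 6918 m/s; transfer-periapsis v_p = √[μ(2/r₁ − 1/a_t)] = 8387 m/s.
Δv₁ = v_p − v_c1 = 1468 m/s.
At r₂: circular v_c2 = √(μ/r₂) = 4157 m/s; transfer-apoapsis v_a = √[μ(2/r₂ − 1/a_t)] = 3028 m/s.
Δv₂ = v_c2 − v_a = 1129 m/s.
Total Δv = Δv₁ + Δv₂ = 2597 m/s = 2.597 km/s.

Δv_total ≈ 2.60 km/s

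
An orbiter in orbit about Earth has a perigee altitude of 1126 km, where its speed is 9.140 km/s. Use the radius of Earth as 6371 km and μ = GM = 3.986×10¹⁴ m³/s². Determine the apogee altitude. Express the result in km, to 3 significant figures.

apogee altitude ≈ 21100 km

r_p = 6371 + 1126 = 7497.0 km = 7.497×10⁶ m.
Specific energy ε = v²/2 − μ/r = -1.140×10⁷ J/kg, so a = −μ/(2ε) = 1.749×10⁷ m.
The apsides satisfy r_p + r_a = 2a, so the apogee radius is 2a − r_p = 2.747×10⁷ m = 27474 km.
Apogee altitude = 27474 − 6371 = 21103 km.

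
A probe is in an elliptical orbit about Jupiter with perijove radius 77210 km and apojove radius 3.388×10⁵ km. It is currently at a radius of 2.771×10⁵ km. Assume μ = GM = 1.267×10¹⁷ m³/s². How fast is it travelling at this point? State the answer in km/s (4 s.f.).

Semi-major axis a = (r_p + r_a)/2 = 2.0800×10⁵ km = 2.080×10⁸ m.
Vis-viva: v² = μ(2/r − 1/a) = 1.267×10¹⁷ × (7.218×10⁻⁹ − 4.808×10⁻⁹) = 3.054×10⁸ m²/s².
v = 17470 m/s = 17.47 km/s.

v ≈ 17.47 km/s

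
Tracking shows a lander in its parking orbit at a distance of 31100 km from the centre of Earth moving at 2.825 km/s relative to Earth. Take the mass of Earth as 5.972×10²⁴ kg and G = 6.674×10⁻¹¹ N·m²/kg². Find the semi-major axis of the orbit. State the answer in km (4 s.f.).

a ≈ 22580 km

μ = GM = 6.674×10⁻¹¹ × 5.972×10²⁴ = 3.986×10¹⁴ m³/s².
r = 3.110×10⁷ m.
Specific orbital energy ε = v²/2 − μ/r = (2825)²/2 − 3.986×10¹⁴/3.110×10⁷ = -8.825×10⁶ J/kg.
Since ε = −μ/(2a), a = −μ/(2ε) = 2.258×10⁷ m = 22581 km.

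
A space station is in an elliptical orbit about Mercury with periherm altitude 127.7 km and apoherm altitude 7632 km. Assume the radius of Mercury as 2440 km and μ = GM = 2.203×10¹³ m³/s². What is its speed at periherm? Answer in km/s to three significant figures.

r_p = 2440 + 127.7 = 2567.7 km = 2.5677×10⁶ m.
r_a = 2440 + 7632 = 10072 km = 1.0072×10⁷ m.
Semi-major axis a = (r_p + r_a)/2 = 6319.9 km = 6.320×10⁶ m.
Vis-viva: v² = μ(2/r − 1/a) = 2.203×10¹³ × (7.789×10⁻⁷ − 1.582×10⁻⁷) = 1.367×10⁷ m²/s².
v = 3698 m/s = 3.698 km/s.

v ≈ 3.70 km/s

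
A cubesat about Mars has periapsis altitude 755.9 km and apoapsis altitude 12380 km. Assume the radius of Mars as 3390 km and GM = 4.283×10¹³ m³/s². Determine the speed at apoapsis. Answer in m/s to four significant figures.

v ≈ 1063 m/s

r_p = 3390 + 755.9 = 4145.9 km = 4.1459×10⁶ m.
r_a = 3390 + 12380 = 15770 km = 1.5770×10⁷ m.
Semi-major axis a = (r_p + r_a)/2 = 9958.0 km = 9.958×10⁶ m.
Vis-viva: v² = μ(2/r − 1/a) = 4.283×10¹³ × (1.268×10⁻⁷ − 1.004×10⁻⁷) = 1.131×10⁶ m²/s².
v = 1063 m/s.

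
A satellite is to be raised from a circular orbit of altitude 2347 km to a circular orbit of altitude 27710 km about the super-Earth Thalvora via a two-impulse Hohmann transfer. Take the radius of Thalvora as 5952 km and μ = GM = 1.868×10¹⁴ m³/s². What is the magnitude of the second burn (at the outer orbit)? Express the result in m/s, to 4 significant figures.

Δv ≈ 874.1 m/s

r₁ = 5952 + 2347 = 8299.0 km = 8.2990×10⁶ m.
r₂ = 5952 + 27710 = 33662 km = 3.3662×10⁷ m.
Transfer ellipse a_t = (r₁ + r₂)/2 = 2.098×10⁷ m.
At r₁: circular v_c1 = √(μ/r₁) = 4744 m/s; transfer-periapsis v_p = √[μ(2/r₁ − 1/a_t)] = 6009 m/s.
At r₂: circular v_c2 = √(μ/r₂) = 2356 m/s; transfer-apoapsis v_a = √[μ(2/r₂ − 1/a_t)] = 1482 m/s.
Δv₂ = v_c2 − v_a = 874.1 m/s.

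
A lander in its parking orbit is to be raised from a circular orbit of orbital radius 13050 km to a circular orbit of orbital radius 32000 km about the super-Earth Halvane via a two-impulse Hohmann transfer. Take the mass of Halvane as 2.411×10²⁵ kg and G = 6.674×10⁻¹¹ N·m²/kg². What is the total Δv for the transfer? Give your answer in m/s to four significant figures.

μ = GM = 6.674×10⁻¹¹ × 2.411×10²⁵ = 1.609×10¹⁵ m³/s².
r₁ = 13050 km = 1.305×10⁷ m.
r₂ = 32000 km = 3.200×10⁷ m.
Transfer ellipse a_t = (r₁ + r₂)/2 = 2.252×10⁷ m.
At r₁: circular v_c1 = √(μ/r₁) = 11100 m/s; transfer-periapsis v_p = √[μ(2/r₁ − 1/a_t)] = 13240 m/s.
Δv₁ = v_p − v_c1 = 2131 m/s.
At r₂: circular v_c2 = √(μ/r₂) = 7091 m/s; transfer-apoapsis v_a = √[μ(2/r₂ − 1/a_t)] = 5397 m/s.
Δv₂ = v_c2 − v_a = 1694 m/s.
Total Δv = Δv₁ + Δv₂ = 3825 m/s.

Δv_total ≈ 3825 m/s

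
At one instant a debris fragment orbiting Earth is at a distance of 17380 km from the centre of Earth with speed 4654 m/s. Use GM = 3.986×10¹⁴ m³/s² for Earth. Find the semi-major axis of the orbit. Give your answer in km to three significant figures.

a ≈ 16500 km

r = 1.738×10⁷ m.
Specific orbital energy ε = v²/2 − μ/r = (4654)²/2 − 3.986×10¹⁴/1.738×10⁷ = -1.210×10⁷ J/kg.
Since ε = −μ/(2a), a = −μ/(2ε) = 1.646×10⁷ m = 16465 km.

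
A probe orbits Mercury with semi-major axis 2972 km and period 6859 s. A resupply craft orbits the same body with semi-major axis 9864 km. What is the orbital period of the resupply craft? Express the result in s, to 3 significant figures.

Kepler's third law: T² ∝ a³, so T₂ = T₁ (a₂/a₁)^(3/2).
a₂/a₁ = 3.319, (a₂/a₁)^(3/2) = 6.047.
T₂ = 6859 × 6.047 = 41470 s.

T₂ ≈ 41500 s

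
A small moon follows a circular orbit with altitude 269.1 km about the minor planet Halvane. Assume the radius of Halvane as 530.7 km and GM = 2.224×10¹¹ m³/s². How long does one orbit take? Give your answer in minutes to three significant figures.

T ≈ 159 minutes

r = 530.7 + 269.1 = 799.80 km = 7.9980×10⁵ m.
Kepler's third law: T = 2π√(r³/μ) = 2π√((7.998×10⁵)³ / 2.224×10¹¹).
r³/μ = 2.300×10⁶ s², so T = 2π × 1.517×10³ = 9.530×10³ s.
Converting: 9.530×10³ s ÷ 60.00 = 158.8 minutes.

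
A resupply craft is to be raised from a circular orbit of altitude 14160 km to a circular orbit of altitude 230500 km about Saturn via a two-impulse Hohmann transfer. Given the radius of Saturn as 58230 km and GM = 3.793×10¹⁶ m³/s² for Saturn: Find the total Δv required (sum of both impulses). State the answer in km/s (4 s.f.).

Δv_total ≈ 10.26 km/s

r₁ = 58230 + 14160 = 72390 km = 7.2390×10⁷ m.
r₂ = 58230 + 230500 = 288730 km = 2.8873×10⁸ m.
Transfer ellipse a_t = (r₁ + r₂)/2 = 1.806×10⁸ m.
At r₁: circular v_c1 = √(μ/r₁) = 22890 m/s; transfer-perikrone v_p = √[μ(2/r₁ − 1/a_t)] = 28950 m/s.
Δv₁ = v_p − v_c1 = 6056 m/s.
At r₂: circular v_c2 = √(μ/r₂) = 11460 m/s; transfer-apokrone v_a = √[μ(2/r₂ − 1/a_t)] = 7257 m/s.
Δv₂ = v_c2 − v_a = 4204 m/s.
Total Δv = Δv₁ + Δv₂ = 10260 m/s = 10.26 km/s.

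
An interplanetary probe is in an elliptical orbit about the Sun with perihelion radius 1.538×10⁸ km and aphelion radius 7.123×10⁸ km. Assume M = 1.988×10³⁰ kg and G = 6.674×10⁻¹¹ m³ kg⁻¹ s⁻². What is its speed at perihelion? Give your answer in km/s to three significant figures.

μ = GM = 6.674×10⁻¹¹ × 1.988×10³⁰ = 1.327×10²⁰ m³/s².
Semi-major axis a = (r_p + r_a)/2 = 4.3305×10⁸ km = 4.330×10¹¹ m.
Vis-viva: v² = μ(2/r − 1/a) = 1.327×10²⁰ × (1.300×10⁻¹¹ − 2.309×10⁻¹²) = 1.419×10⁹ m²/s².
v = 37670 m/s = 37.67 km/s.

v ≈ 37.7 km/s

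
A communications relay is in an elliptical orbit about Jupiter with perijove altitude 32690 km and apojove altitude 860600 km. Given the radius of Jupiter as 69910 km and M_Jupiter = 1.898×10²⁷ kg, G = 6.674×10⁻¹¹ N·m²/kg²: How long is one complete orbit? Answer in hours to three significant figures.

T ≈ 57.6 hours

μ = GM = 6.674×10⁻¹¹ × 1.898×10²⁷ = 1.267×10¹⁷ m³/s².
r_p = 69910 + 32690 = 102600 km = 1.0260×10⁸ m.
r_a = 69910 + 860600 = 930510 km = 9.3051×10⁸ m.
Semi-major axis a = (r_p + r_a)/2 = (1.0260×10⁵ + 9.3051×10⁵)/2 = 5.1656×10⁵ km = 5.166×10⁸ m.
By Kepler's third law T = 2π√(a³/μ) = 2π × 3.299×10⁴ = 2.073×10⁵ s.
= 57.57 hours.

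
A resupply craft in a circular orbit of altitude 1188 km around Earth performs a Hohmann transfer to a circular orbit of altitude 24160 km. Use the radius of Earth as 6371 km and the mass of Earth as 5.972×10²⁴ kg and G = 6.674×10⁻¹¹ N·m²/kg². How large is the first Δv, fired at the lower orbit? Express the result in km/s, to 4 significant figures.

μ = GM = 6.674×10⁻¹¹ × 5.972×10²⁴ = 3.986×10¹⁴ m³/s².
r₁ = 6371 + 1188 = 7559.0 km = 7.5590×10⁶ m.
r₂ = 6371 + 24160 = 30531 km = 3.0531×10⁷ m.
Transfer ellipse a_t = (r₁ + r₂)/2 = 1.904×10⁷ m.
At r₁: circular v_c1 = √(μ/r₁) = 7261 m/s; transfer-perigee v_p = √[μ(2/r₁ − 1/a_t)] = 9194 m/s.
Δv₁ = v_p − v_c1 = 1933 m/s.
= 1.933 km/s.

Δv ≈ 1.933 km/s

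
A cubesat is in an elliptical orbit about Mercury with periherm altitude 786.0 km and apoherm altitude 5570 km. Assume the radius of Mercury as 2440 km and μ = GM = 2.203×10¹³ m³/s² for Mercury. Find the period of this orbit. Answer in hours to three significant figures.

r_p = 2440 + 786.0 = 3226.0 km = 3.2260×10⁶ m.
r_a = 2440 + 5570 = 8010.0 km = 8.0100×10⁶ m.
Semi-major axis a = (r_p + r_a)/2 = (3226.0 + 8010.0)/2 = 5618.0 km = 5.618×10⁶ m.
By Kepler's third law T = 2π√(a³/μ) = 2π × 2.837×10³ = 1.783×10⁴ s.
= 4.952 hours.

T ≈ 4.95 hours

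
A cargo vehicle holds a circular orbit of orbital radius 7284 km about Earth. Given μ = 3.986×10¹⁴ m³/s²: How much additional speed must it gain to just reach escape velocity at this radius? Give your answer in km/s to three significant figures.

r = 7284 km = 7.284×10⁶ m.
Circular speed v_c = √(μ/r) = 7397 m/s.
Escape speed v_esc = √(2μ/r) = √2 × v_c = 10460 m/s.
Δv = v_esc − v_c = 3064 m/s = 3.064 km/s.

Δv ≈ 3.06 km/s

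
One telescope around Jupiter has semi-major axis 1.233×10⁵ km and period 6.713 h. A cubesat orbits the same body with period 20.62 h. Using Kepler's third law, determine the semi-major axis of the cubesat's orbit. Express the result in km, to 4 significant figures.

a₂ ≈ 2.605×10⁵ km

Kepler's third law: a³ ∝ T², so a₂ = a₁ (T₂/T₁)^(2/3).
T₂/T₁ = 3.072, (T₂/T₁)^(2/3) = 2.113.
a₂ = 1.233×10⁵ × 2.113 = 2.605×10⁵ km.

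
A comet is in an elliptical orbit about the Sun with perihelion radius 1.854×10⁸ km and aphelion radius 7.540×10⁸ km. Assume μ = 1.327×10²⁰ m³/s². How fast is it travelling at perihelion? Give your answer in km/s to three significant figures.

Semi-major axis a = (r_p + r_a)/2 = 4.6970×10⁸ km = 4.697×10¹¹ m.
Vis-viva: v² = μ(2/r − 1/a) = 1.327×10²⁰ × (1.079×10⁻¹¹ − 2.129×10⁻¹²) = 1.149×10⁹ m²/s².
v = 33900 m/s = 33.90 km/s.

v ≈ 33.9 km/s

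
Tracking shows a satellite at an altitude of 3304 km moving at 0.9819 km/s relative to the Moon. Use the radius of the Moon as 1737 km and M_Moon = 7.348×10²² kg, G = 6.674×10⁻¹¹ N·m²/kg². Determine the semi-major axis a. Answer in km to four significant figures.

a ≈ 4996 km

μ = GM = 6.674×10⁻¹¹ × 7.348×10²² = 4.904×10¹² m³/s².
r = 1737 + 3304 = 5041.0 km = 5.041×10⁶ m.
Specific orbital energy ε = v²/2 − μ/r = (981.9)²/2 − 4.904×10¹²/5.041×10⁶ = -4.908×10⁵ J/kg.
Since ε = −μ/(2a), a = −μ/(2ε) = 4.996×10⁶ m = 4996.3 km.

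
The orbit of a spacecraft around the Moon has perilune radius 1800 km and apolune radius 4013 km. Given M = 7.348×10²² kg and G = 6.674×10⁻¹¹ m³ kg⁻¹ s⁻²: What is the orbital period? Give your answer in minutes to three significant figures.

μ = GM = 6.674×10⁻¹¹ × 7.348×10²² = 4.904×10¹² m³/s².
Semi-major axis a = (r_p + r_a)/2 = (1800.0 + 4013.0)/2 = 2906.5 km = 2.906×10⁶ m.
By Kepler's third law T = 2π√(a³/μ) = 2π × 2.238×10³ = 1.406×10⁴ s.
= 234.3 minutes.

T ≈ 234 minutes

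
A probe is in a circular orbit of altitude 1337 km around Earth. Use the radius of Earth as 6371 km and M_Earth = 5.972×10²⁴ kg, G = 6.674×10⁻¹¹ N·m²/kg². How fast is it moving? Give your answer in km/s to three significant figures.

v ≈ 7.19 km/s

μ = GM = 6.674×10⁻¹¹ × 5.972×10²⁴ = 3.986×10¹⁴ m³/s².
r = 6371 + 1337 = 7708.0 km = 7.7080×10⁶ m.
For a circular orbit v = √(μ/r) = √(3.986×10¹⁴ / 7.708×10⁶) = √(5.171×10⁷) = 7191 m/s.
That is 7.191 km/s.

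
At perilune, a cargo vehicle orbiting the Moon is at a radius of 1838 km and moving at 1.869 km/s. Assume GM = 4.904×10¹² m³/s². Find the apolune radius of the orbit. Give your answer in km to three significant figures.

r_p = 1.838×10⁶ m.
Specific energy ε = v²/2 − μ/r = -9.215×10⁵ J/kg, so a = −μ/(2ε) = 2.661×10⁶ m.
The apsides satisfy r_p + r_a = 2a, so the apolune radius is 2a − r_p = 3.484×10⁶ m = 3483.5 km.

apolune radius ≈ 3480 km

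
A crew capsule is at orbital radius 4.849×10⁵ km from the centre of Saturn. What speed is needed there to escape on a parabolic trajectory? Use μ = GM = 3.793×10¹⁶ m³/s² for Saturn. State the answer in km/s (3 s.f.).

v_esc ≈ 12.5 km/s

r = 4.849×10⁵ km = 4.849×10⁸ m.
Escape speed v_esc = √(2μ/r) = √(2 × 3.793×10¹⁶ / 4.849×10⁸) = √(1.564×10⁸) = 12510 m/s.
= 12.51 km/s.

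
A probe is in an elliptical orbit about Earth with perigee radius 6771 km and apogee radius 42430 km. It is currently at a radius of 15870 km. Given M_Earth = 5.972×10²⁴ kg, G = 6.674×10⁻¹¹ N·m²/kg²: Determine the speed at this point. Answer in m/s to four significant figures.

v ≈ 5833 m/s

μ = GM = 6.674×10⁻¹¹ × 5.972×10²⁴ = 3.986×10¹⁴ m³/s².
Semi-major axis a = (r_p + r_a)/2 = 24600 km = 2.460×10⁷ m.
Vis-viva: v² = μ(2/r − 1/a) = 3.986×10¹⁴ × (1.260×10⁻⁷ − 4.065×10⁻⁸) = 3.403×10⁷ m²/s².
v = 5833 m/s.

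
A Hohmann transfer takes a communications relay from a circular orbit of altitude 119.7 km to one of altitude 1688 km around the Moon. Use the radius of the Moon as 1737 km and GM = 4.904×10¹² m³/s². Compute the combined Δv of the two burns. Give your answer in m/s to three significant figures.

r₁ = 1737 + 119.7 = 1856.7 km = 1.8567×10⁶ m.
r₂ = 1737 + 1688 = 3425.0 km = 3.4250×10⁶ m.
Transfer ellipse a_t = (r₁ + r₂)/2 = 2.641×10⁶ m.
At r₁: circular v_c1 = √(μ/r₁) = 1625 m/s; transfer-perilune v_p = √[μ(2/r₁ − 1/a_t)] = 1851 m/s.
Δv₁ = v_p − v_c1 = 225.6 m/s.
At r₂: circular v_c2 = √(μ/r₂) = 1197 m/s; transfer-apolune v_a = √[μ(2/r₂ − 1/a_t)] = 1003 m/s.
Δv₂ = v_c2 − v_a = 193.3 m/s.
Total Δv = Δv₁ + Δv₂ = 418.9 m/s.

Δv_total ≈ 419 m/s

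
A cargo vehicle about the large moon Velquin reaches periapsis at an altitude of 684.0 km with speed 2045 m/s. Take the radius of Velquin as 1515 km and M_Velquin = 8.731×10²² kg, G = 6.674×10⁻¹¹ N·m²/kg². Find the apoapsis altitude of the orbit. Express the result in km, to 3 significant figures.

μ = GM = 6.674×10⁻¹¹ × 8.731×10²² = 5.827×10¹² m³/s².
r_p = 1515 + 684.0 = 2199.0 km = 2.199×10⁶ m.
Specific energy ε = v²/2 − μ/r = -5.589×10⁵ J/kg, so a = −μ/(2ε) = 5.213×10⁶ m.
The apsides satisfy r_p + r_a = 2a, so the apoapsis radius is 2a − r_p = 8.228×10⁶ m = 8227.7 km.
Apoapsis altitude = 8227.7 − 1515 = 6712.7 km.

apoapsis altitude ≈ 6710 km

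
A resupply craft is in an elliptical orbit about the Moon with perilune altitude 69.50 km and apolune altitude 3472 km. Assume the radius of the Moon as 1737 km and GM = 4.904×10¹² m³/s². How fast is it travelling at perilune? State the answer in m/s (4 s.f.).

r_p = 1737 + 69.50 = 1806.5 km = 1.8065×10⁶ m.
r_a = 1737 + 3472 = 5209.0 km = 5.2090×10⁶ m.
Semi-major axis a = (r_p + r_a)/2 = 3507.8 km = 3.508×10⁶ m.
Vis-viva: v² = μ(2/r − 1/a) = 4.904×10¹² × (1.107×10⁻⁶ − 2.851×10⁻⁷) = 4.031×10⁶ m²/s².
v = 2008 m/s.

v ≈ 2008 m/s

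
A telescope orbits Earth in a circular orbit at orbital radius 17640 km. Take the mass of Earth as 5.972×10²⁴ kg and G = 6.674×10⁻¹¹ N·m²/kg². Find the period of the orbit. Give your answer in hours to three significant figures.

T ≈ 6.48 hours

μ = GM = 6.674×10⁻¹¹ × 5.972×10²⁴ = 3.986×10¹⁴ m³/s².
r = 17640 km = 1.764×10⁷ m.
Kepler's third law: T = 2π√(r³/μ) = 2π√((1.764×10⁷)³ / 3.986×10¹⁴).
r³/μ = 1.377×10⁷ s², so T = 2π × 3.711×10³ = 2.332×10⁴ s.
Converting: 2.332×10⁴ s ÷ 3600 = 6.477 hours.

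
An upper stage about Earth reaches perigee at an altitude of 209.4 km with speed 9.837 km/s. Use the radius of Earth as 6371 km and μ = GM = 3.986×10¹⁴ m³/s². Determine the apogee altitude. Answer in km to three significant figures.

apogee altitude ≈ 19700 km

r_p = 6371 + 209.4 = 6580.4 km = 6.580×10⁶ m.
Specific energy ε = v²/2 − μ/r = -1.219×10⁷ J/kg, so a = −μ/(2ε) = 1.635×10⁷ m.
The apsides satisfy r_p + r_a = 2a, so the apogee radius is 2a − r_p = 2.612×10⁷ m = 26117 km.
Apogee altitude = 26117 − 6371 = 19746 km.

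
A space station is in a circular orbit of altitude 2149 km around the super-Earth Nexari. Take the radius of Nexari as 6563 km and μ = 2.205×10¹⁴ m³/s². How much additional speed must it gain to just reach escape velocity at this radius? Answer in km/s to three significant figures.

Δv ≈ 2.08 km/s

r = 6563 + 2149 = 8712.0 km = 8.7120×10⁶ m.
Circular speed v_c = √(μ/r) = 5031 m/s.
Escape speed v_esc = √(2μ/r) = √2 × v_c = 7115 m/s.
Δv = v_esc − v_c = 2084 m/s = 2.084 km/s.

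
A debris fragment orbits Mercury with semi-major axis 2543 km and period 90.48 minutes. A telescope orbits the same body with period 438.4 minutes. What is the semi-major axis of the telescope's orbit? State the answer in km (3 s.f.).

Kepler's third law: a³ ∝ T², so a₂ = a₁ (T₂/T₁)^(2/3).
T₂/T₁ = 4.845, (T₂/T₁)^(2/3) = 2.863.
a₂ = 2543 × 2.863 = 7282 km.

a₂ ≈ 7280 km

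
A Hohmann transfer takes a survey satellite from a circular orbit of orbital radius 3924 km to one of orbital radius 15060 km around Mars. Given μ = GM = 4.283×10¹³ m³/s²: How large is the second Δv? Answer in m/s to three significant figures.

Δv ≈ 602 m/s

r₁ = 3924 km = 3.924×10⁶ m.
r₂ = 15060 km = 1.506×10⁷ m.
Transfer ellipse a_t = (r₁ + r₂)/2 = 9.492×10⁶ m.
At r₁: circular v_c1 = √(μ/r₁) = 3304 m/s; transfer-periapsis v_p = √[μ(2/r₁ − 1/a_t)] = 4161 m/s.
At r₂: circular v_c2 = √(μ/r₂) = 1686 m/s; transfer-apoapsis v_a = √[μ(2/r₂ − 1/a_t)] = 1084 m/s.
Δv₂ = v_c2 − v_a = 602.1 m/s.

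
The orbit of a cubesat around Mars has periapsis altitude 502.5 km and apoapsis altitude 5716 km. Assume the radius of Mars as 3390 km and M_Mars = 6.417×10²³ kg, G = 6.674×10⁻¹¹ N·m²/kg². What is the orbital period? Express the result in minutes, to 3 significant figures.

T ≈ 265 minutes

μ = GM = 6.674×10⁻¹¹ × 6.417×10²³ = 4.283×10¹³ m³/s².
r_p = 3390 + 502.5 = 3892.5 km = 3.8925×10⁶ m.
r_a = 3390 + 5716 = 9106.0 km = 9.1060×10⁶ m.
Semi-major axis a = (r_p + r_a)/2 = (3892.5 + 9106.0)/2 = 6499.2 km = 6.499×10⁶ m.
By Kepler's third law T = 2π√(a³/μ) = 2π × 2.532×10³ = 1.591×10⁴ s.
= 265.1 minutes.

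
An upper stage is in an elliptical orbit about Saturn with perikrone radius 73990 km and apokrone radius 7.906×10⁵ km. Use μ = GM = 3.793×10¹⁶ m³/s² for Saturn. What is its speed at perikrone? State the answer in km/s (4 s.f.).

v ≈ 30.62 km/s

Semi-major axis a = (r_p + r_a)/2 = 4.3230×10⁵ km = 4.323×10⁸ m.
Vis-viva: v² = μ(2/r − 1/a) = 3.793×10¹⁶ × (2.703×10⁻⁸ − 2.313×10⁻⁹) = 9.375×10⁸ m²/s².
v = 30620 m/s = 30.62 km/s.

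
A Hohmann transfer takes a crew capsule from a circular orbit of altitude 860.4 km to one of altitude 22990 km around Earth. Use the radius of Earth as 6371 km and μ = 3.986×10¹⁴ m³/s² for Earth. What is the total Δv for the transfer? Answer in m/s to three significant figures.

Δv_total ≈ 3350 m/s

r₁ = 6371 + 860.4 = 7231.4 km = 7.2314×10⁶ m.
r₂ = 6371 + 22990 = 29361 km = 2.9361×10⁷ m.
Transfer ellipse a_t = (r₁ + r₂)/2 = 1.830×10⁷ m.
At r₁: circular v_c1 = √(μ/r₁) = 7424 m/s; transfer-perigee v_p = √[μ(2/r₁ − 1/a_t)] = 9405 m/s.
Δv₁ = v_p − v_c1 = 1981 m/s.
At r₂: circular v_c2 = √(μ/r₂) = 3685 m/s; transfer-apogee v_a = √[μ(2/r₂ − 1/a_t)] = 2316 m/s.
Δv₂ = v_c2 − v_a = 1368 m/s.
Total Δv = Δv₁ + Δv₂ = 3349 m/s.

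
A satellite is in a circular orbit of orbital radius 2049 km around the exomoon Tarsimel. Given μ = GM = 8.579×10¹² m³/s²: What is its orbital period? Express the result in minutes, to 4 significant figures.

T ≈ 104.9 minutes

r = 2049 km = 2.049×10⁶ m.
Kepler's third law: T = 2π√(r³/μ) = 2π√((2.049×10⁶)³ / 8.579×10¹²).
r³/μ = 1.003×10⁶ s², so T = 2π × 1.001×10³ = 6.292×10³ s.
Converting: 6.292×10³ s ÷ 60.00 = 104.9 minutes.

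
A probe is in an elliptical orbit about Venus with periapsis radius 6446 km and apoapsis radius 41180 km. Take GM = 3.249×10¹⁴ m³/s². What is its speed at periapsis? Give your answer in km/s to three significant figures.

Semi-major axis a = (r_p + r_a)/2 = 23813 km = 2.381×10⁷ m.
Vis-viva: v² = μ(2/r − 1/a) = 3.249×10¹⁴ × (3.103×10⁻⁷ − 4.199×10⁻⁸) = 8.716×10⁷ m²/s².
v = 9336 m/s = 9.336 km/s.

v ≈ 9.34 km/s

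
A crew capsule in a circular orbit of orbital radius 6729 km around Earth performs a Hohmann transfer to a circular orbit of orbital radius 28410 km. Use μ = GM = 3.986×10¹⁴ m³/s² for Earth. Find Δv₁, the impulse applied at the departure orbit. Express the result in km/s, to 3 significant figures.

r₁ = 6729 km = 6.729×10⁶ m.
r₂ = 28410 km = 2.841×10⁷ m.
Transfer ellipse a_t = (r₁ + r₂)/2 = 1.757×10⁷ m.
At r₁: circular v_c1 = √(μ/r₁) = 7697 m/s; transfer-perigee v_p = √[μ(2/r₁ − 1/a_t)] = 9787 m/s.
Δv₁ = v_p − v_c1 = 2090 m/s.
= 2.090 km/s.

Δv ≈ 2.09 km/s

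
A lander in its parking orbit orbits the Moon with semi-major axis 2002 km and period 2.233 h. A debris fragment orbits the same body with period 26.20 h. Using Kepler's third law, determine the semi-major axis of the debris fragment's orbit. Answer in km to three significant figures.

a₂ ≈ 10300 km

Kepler's third law: a³ ∝ T², so a₂ = a₁ (T₂/T₁)^(2/3).
T₂/T₁ = 11.73, (T₂/T₁)^(2/3) = 5.163.
a₂ = 2002 × 5.163 = 10340 km.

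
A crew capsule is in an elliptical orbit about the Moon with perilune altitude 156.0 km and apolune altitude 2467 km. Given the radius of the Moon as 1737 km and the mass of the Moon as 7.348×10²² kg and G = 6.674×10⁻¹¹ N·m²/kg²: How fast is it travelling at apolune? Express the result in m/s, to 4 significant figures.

v ≈ 851.1 m/s

μ = GM = 6.674×10⁻¹¹ × 7.348×10²² = 4.904×10¹² m³/s².
r_p = 1737 + 156.0 = 1893.0 km = 1.8930×10⁶ m.
r_a = 1737 + 2467 = 4204.0 km = 4.2040×10⁶ m.
Semi-major axis a = (r_p + r_a)/2 = 3048.5 km = 3.048×10⁶ m.
Vis-viva: v² = μ(2/r − 1/a) = 4.904×10¹² × (4.757×10⁻⁷ − 3.280×10⁻⁷) = 7.244×10⁵ m²/s².
v = 851.1 m/s.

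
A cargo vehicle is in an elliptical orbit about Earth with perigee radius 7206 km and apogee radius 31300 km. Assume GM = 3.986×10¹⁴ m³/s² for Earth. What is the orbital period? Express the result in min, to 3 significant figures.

Semi-major axis a = (r_p + r_a)/2 = (7206.0 + 31300)/2 = 19253 km = 1.925×10⁷ m.
By Kepler's third law T = 2π√(a³/μ) = 2π × 4.231×10³ = 2.659×10⁴ s.
= 443.1 min.

T ≈ 443 min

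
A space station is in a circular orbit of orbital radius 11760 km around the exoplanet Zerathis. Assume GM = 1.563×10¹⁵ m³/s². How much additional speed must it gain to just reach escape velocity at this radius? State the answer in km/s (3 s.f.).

r = 11760 km = 1.176×10⁷ m.
Circular speed v_c = √(μ/r) = 11530 m/s.
Escape speed v_esc = √(2μ/r) = √2 × v_c = 16300 m/s.
Δv = v_esc − v_c = 4775 m/s = 4.775 km/s.

Δv ≈ 4.78 km/s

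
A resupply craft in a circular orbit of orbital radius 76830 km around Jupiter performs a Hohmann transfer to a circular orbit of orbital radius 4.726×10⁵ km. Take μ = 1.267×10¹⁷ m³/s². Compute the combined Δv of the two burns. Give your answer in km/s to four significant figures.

r₁ = 76830 km = 7.683×10⁷ m.
r₂ = 4.726×10⁵ km = 4.726×10⁸ m.
Transfer ellipse a_t = (r₁ + r₂)/2 = 2.747×10⁸ m.
At r₁: circular v_c1 = √(μ/r₁) = 40610 m/s; transfer-perijove v_p = √[μ(2/r₁ − 1/a_t)] = 53260 m/s.
Δv₁ = v_p − v_c1 = 12650 m/s.
At r₂: circular v_c2 = √(μ/r₂) = 16370 m/s; transfer-apojove v_a = √[μ(2/r₂ − 1/a_t)] = 8659 m/s.
Δv₂ = v_c2 − v_a = 7715 m/s.
Total Δv = Δv₁ + Δv₂ = 20370 m/s = 20.37 km/s.

Δv_total ≈ 20.37 km/s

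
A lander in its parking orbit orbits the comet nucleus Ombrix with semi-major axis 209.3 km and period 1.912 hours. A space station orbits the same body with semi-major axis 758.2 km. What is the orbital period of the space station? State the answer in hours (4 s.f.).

T₂ ≈ 13.18 hours

Kepler's third law: T² ∝ a³, so T₂ = T₁ (a₂/a₁)^(3/2).
a₂/a₁ = 3.623, (a₂/a₁)^(3/2) = 6.895.
T₂ = 1.912 × 6.895 = 13.18 hours.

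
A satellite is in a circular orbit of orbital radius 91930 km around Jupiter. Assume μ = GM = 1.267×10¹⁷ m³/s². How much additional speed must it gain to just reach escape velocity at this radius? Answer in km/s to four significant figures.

r = 91930 km = 9.193×10⁷ m.
Circular speed v_c = √(μ/r) = 37120 m/s.
Escape speed v_esc = √(2μ/r) = √2 × v_c = 52500 m/s.
Δv = v_esc − v_c = 15380 m/s = 15.38 km/s.

Δv ≈ 15.38 km/s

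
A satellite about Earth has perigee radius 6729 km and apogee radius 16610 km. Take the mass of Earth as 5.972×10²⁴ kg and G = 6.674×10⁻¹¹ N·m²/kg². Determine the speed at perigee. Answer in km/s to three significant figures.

v ≈ 9.18 km/s

μ = GM = 6.674×10⁻¹¹ × 5.972×10²⁴ = 3.986×10¹⁴ m³/s².
Semi-major axis a = (r_p + r_a)/2 = 11670 km = 1.167×10⁷ m.
Vis-viva: v² = μ(2/r − 1/a) = 3.986×10¹⁴ × (2.972×10⁻⁷ − 8.569×10⁻⁸) = 8.431×10⁷ m²/s².
v = 9182 m/s = 9.182 km/s.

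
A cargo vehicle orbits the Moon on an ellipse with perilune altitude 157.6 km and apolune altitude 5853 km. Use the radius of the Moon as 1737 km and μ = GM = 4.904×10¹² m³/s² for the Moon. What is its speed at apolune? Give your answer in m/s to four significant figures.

v ≈ 508.1 m/s

r_p = 1737 + 157.6 = 1894.6 km = 1.8946×10⁶ m.
r_a = 1737 + 5853 = 7590.0 km = 7.5900×10⁶ m.
Semi-major axis a = (r_p + r_a)/2 = 4742.3 km = 4.742×10⁶ m.
Vis-viva: v² = μ(2/r − 1/a) = 4.904×10¹² × (2.635×10⁻⁷ − 2.109×10⁻⁷) = 2.581×10⁵ m²/s².
v = 508.1 m/s.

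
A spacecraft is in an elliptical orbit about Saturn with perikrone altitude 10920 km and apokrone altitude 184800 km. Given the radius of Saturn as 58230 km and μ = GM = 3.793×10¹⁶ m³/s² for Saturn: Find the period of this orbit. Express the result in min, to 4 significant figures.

r_p = 58230 + 10920 = 69150 km = 6.9150×10⁷ m.
r_a = 58230 + 184800 = 243030 km = 2.4303×10⁸ m.
Semi-major axis a = (r_p + r_a)/2 = (69150 + 2.4303×10⁵)/2 = 1.5609×10⁵ km = 1.561×10⁸ m.
By Kepler's third law T = 2π√(a³/μ) = 2π × 1.001×10⁴ = 6.291×10⁴ s.
= 1049 min.

T ≈ 1049 min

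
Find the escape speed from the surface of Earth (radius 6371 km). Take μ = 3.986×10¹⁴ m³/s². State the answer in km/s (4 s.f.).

r = R = 6.371×10⁶ m.
Escape speed v_esc = √(2μ/r) = √(2 × 3.986×10¹⁴ / 6.371×10⁶) = √(1.251×10⁸) = 11190 m/s.
= 11.19 km/s.

v_esc ≈ 11.19 km/s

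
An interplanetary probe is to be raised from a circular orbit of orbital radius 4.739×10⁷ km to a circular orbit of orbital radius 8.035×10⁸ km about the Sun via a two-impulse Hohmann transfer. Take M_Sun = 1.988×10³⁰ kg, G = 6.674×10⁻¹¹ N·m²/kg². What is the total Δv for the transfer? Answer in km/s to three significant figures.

μ = GM = 6.674×10⁻¹¹ × 1.988×10³⁰ = 1.327×10²⁰ m³/s².
r₁ = 4.739×10⁷ km = 4.739×10¹⁰ m.
r₂ = 8.035×10⁸ km = 8.035×10¹¹ m.
Transfer ellipse a_t = (r₁ + r₂)/2 = 4.254×10¹¹ m.
At r₁: circular v_c1 = √(μ/r₁) = 52910 m/s; transfer-perihelion v_p = √[μ(2/r₁ − 1/a_t)] = 72720 m/s.
Δv₁ = v_p − v_c1 = 19800 m/s.
At r₂: circular v_c2 = √(μ/r₂) = 12850 m/s; transfer-aphelion v_a = √[μ(2/r₂ − 1/a_t)] = 4289 m/s.
Δv₂ = v_c2 − v_a = 8561 m/s.
Total Δv = Δv₁ + Δv₂ = 28360 m/s = 28.36 km/s.

Δv_total ≈ 28.4 km/s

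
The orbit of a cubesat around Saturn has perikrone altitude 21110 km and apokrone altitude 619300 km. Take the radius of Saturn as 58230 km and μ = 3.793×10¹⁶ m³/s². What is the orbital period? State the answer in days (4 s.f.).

T ≈ 2.749 days

r_p = 58230 + 21110 = 79340 km = 7.9340×10⁷ m.
r_a = 58230 + 619300 = 677530 km = 6.7753×10⁸ m.
Semi-major axis a = (r_p + r_a)/2 = (79340 + 6.7753×10⁵)/2 = 3.7844×10⁵ km = 3.784×10⁸ m.
By Kepler's third law T = 2π√(a³/μ) = 2π × 3.780×10⁴ = 2.375×10⁵ s.
= 2.749 days.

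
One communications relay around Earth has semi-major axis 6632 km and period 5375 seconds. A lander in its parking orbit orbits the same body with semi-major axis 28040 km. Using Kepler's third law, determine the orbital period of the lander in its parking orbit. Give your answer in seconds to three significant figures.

Kepler's third law: T² ∝ a³, so T₂ = T₁ (a₂/a₁)^(3/2).
a₂/a₁ = 4.228, (a₂/a₁)^(3/2) = 8.694.
T₂ = 5375 × 8.694 = 46730 seconds.

T₂ ≈ 46700 seconds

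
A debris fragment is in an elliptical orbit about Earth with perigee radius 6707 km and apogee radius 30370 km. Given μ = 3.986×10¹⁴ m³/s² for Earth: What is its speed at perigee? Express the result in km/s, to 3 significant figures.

v ≈ 9.87 km/s

Semi-major axis a = (r_p + r_a)/2 = 18538 km = 1.854×10⁷ m.
Vis-viva: v² = μ(2/r − 1/a) = 3.986×10¹⁴ × (2.982×10⁻⁷ − 5.394×10⁻⁸) = 9.736×10⁷ m²/s².
v = 9867 m/s = 9.867 km/s.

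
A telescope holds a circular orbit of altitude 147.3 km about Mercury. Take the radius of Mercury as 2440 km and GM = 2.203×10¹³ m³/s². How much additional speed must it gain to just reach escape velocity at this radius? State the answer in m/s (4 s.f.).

r = 2440 + 147.3 = 2587.3 km = 2.5873×10⁶ m.
Circular speed v_c = √(μ/r) = 2918 m/s.
Escape speed v_esc = √(2μ/r) = √2 × v_c = 4127 m/s.
Δv = v_esc − v_c = 1209 m/s.

Δv ≈ 1209 m/s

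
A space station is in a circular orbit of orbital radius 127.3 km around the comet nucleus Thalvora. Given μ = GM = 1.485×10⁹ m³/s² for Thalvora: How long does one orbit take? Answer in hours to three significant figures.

r = 127.3 km = 1.273×10⁵ m.
Kepler's third law: T = 2π√(r³/μ) = 2π√((1.273×10⁵)³ / 1.485×10⁹).
r³/μ = 1.389×10⁶ s², so T = 2π × 1.179×10³ = 7.406×10³ s.
Converting: 7.406×10³ s ÷ 3600 = 2.057 hours.

T ≈ 2.06 hours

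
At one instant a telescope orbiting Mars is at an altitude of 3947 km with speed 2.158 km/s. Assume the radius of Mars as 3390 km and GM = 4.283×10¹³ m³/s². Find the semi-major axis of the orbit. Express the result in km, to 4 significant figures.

r = 3390 + 3947 = 7337.0 km = 7.337×10⁶ m.
Vis-viva rearranged: 1/a = 2/r − v²/μ = 2.726×10⁻⁷ − 1.087×10⁻⁷ = 1.639×10⁻⁷ m⁻¹.
a = 6.103×10⁶ m = 6102.8 km.

a ≈ 6103 km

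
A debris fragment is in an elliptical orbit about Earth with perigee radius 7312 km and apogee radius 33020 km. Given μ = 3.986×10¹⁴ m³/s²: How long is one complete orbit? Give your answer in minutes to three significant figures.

Semi-major axis a = (r_p + r_a)/2 = (7312.0 + 33020)/2 = 20166 km = 2.017×10⁷ m.
By Kepler's third law T = 2π√(a³/μ) = 2π × 4.536×10³ = 2.850×10⁴ s.
= 475.0 minutes.

T ≈ 475 minutes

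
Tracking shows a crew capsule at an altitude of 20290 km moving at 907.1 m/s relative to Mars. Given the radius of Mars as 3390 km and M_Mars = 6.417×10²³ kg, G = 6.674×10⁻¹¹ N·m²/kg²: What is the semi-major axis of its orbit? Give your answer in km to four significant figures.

μ = GM = 6.674×10⁻¹¹ × 6.417×10²³ = 4.283×10¹³ m³/s².
r = 3390 + 20290 = 23680 km = 2.368×10⁷ m.
Vis-viva rearranged: 1/a = 2/r − v²/μ = 8.446×10⁻⁸ − 1.921×10⁻⁸ = 6.525×10⁻⁸ m⁻¹.
a = 1.533×10⁷ m = 15326 km.

a ≈ 15330 km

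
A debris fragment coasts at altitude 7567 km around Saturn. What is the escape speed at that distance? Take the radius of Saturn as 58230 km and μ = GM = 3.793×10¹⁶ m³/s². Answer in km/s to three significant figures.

v_esc ≈ 34.0 km/s

r = 58230 + 7567 = 65797 km = 6.5797×10⁷ m.
Escape speed v_esc = √(2μ/r) = √(2 × 3.793×10¹⁶ / 6.580×10⁷) = √(1.153×10⁹) = 33950 m/s.
= 33.95 km/s.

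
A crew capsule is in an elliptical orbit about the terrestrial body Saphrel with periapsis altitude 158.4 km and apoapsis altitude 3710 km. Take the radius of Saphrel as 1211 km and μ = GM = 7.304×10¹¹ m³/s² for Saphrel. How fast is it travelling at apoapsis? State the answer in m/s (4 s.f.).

v ≈ 254.2 m/s

r_p = 1211 + 158.4 = 1369.4 km = 1.3694×10⁶ m.
r_a = 1211 + 3710 = 4921.0 km = 4.9210×10⁶ m.
Semi-major axis a = (r_p + r_a)/2 = 3145.2 km = 3.145×10⁶ m.
Vis-viva: v² = μ(2/r − 1/a) = 7.304×10¹¹ × (4.064×10⁻⁷ − 3.179×10⁻⁷) = 6.462×10⁴ m²/s².
v = 254.2 m/s.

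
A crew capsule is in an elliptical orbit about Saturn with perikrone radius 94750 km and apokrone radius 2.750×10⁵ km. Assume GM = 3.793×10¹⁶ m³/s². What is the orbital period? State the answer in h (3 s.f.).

Semi-major axis a = (r_p + r_a)/2 = (94750 + 2.7500×10⁵)/2 = 1.8488×10⁵ km = 1.849×10⁸ m.
By Kepler's third law T = 2π√(a³/μ) = 2π × 1.291×10⁴ = 8.110×10⁴ s.
= 22.53 h.

T ≈ 22.5 h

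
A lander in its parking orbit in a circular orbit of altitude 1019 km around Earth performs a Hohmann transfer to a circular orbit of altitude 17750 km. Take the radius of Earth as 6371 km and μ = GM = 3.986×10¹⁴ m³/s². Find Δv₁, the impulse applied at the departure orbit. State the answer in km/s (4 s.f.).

r₁ = 6371 + 1019 = 7390.0 km = 7.3900×10⁶ m.
r₂ = 6371 + 17750 = 24121 km = 2.4121×10⁷ m.
Transfer ellipse a_t = (r₁ + r₂)/2 = 1.576×10⁷ m.
At r₁: circular v_c1 = √(μ/r₁) = 7344 m/s; transfer-perigee v_p = √[μ(2/r₁ − 1/a_t)] = 9087 m/s.
Δv₁ = v_p − v_c1 = 1743 m/s.
= 1.743 km/s.

Δv ≈ 1.743 km/s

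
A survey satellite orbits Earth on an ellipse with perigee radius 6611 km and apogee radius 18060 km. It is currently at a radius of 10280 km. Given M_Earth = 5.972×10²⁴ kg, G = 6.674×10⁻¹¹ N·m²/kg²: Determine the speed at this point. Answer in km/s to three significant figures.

μ = GM = 6.674×10⁻¹¹ × 5.972×10²⁴ = 3.986×10¹⁴ m³/s².
Semi-major axis a = (r_p + r_a)/2 = 12336 km = 1.234×10⁷ m.
Vis-viva: v² = μ(2/r − 1/a) = 3.986×10¹⁴ × (1.946×10⁻⁷ − 8.107×10⁻⁸) = 4.523×10⁷ m²/s².
v = 6725 m/s = 6.725 km/s.

v ≈ 6.73 km/s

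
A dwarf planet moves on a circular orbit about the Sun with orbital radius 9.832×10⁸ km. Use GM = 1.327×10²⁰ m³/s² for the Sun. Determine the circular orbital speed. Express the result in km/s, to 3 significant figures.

v ≈ 11.6 km/s

r = 9.832×10⁸ km = 9.832×10¹¹ m.
For a circular orbit v = √(μ/r) = √(1.327×10²⁰ / 9.832×10¹¹) = √(1.350×10⁸) = 11620 m/s.
That is 11.62 km/s.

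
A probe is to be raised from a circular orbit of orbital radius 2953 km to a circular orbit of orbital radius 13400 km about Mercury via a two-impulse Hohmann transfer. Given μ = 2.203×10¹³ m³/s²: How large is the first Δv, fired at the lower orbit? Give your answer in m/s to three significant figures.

Δv ≈ 765 m/s

r₁ = 2953 km = 2.953×10⁶ m.
r₂ = 13400 km = 1.340×10⁷ m.
Transfer ellipse a_t = (r₁ + r₂)/2 = 8.176×10⁶ m.
At r₁: circular v_c1 = √(μ/r₁) = 2731 m/s; transfer-periherm v_p = √[μ(2/r₁ − 1/a_t)] = 3497 m/s.
Δv₁ = v_p − v_c1 = 765.2 m/s.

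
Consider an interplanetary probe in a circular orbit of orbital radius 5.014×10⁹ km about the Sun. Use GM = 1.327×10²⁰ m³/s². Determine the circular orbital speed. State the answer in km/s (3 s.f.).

r = 5.014×10⁹ km = 5.014×10¹² m.
For a circular orbit v = √(μ/r) = √(1.327×10²⁰ / 5.014×10¹²) = √(2.647×10⁷) = 5145 m/s.
That is 5.145 km/s.

v ≈ 5.14 km/s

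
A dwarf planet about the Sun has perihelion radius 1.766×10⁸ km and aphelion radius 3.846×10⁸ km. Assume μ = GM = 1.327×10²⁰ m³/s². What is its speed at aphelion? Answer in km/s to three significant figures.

Semi-major axis a = (r_p + r_a)/2 = 2.8060×10⁸ km = 2.806×10¹¹ m.
Vis-viva: v² = μ(2/r − 1/a) = 1.327×10²⁰ × (5.200×10⁻¹² − 3.564×10⁻¹²) = 2.172×10⁸ m²/s².
v = 14740 m/s = 14.74 km/s.

v ≈ 14.7 km/s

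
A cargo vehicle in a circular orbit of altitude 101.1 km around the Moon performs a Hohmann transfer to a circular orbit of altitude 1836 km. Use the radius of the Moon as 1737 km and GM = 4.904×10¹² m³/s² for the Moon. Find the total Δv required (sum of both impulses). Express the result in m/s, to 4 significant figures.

r₁ = 1737 + 101.1 = 1838.1 km = 1.8381×10⁶ m.
r₂ = 1737 + 1836 = 3573.0 km = 3.5730×10⁶ m.
Transfer ellipse a_t = (r₁ + r₂)/2 = 2.706×10⁶ m.
At r₁: circular v_c1 = √(μ/r₁) = 1633 m/s; transfer-perilune v_p = √[μ(2/r₁ − 1/a_t)] = 1877 m/s.
Δv₁ = v_p − v_c1 = 243.7 m/s.
At r₂: circular v_c2 = √(μ/r₂) = 1172 m/s; transfer-apolune v_a = √[μ(2/r₂ − 1/a_t)] = 965.6 m/s.
Δv₂ = v_c2 − v_a = 205.9 m/s.
Total Δv = Δv₁ + Δv₂ = 449.6 m/s.

Δv_total ≈ 449.6 m/s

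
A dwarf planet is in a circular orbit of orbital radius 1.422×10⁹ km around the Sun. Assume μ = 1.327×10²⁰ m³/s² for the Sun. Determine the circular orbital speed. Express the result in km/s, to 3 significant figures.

v ≈ 9.66 km/s

r = 1.422×10⁹ km = 1.422×10¹² m.
For a circular orbit v = √(μ/r) = √(1.327×10²⁰ / 1.422×10¹²) = √(9.332×10⁷) = 9660 m/s.
That is 9.660 km/s.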